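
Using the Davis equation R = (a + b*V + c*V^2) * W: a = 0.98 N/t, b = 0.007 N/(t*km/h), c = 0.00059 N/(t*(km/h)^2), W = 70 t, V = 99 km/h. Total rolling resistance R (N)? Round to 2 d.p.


b*V = 0.007 * 99 = 0.693
c*V^2 = 0.00059 * 9801 = 5.78259
R_per_t = 0.98 + 0.693 + 5.78259 = 7.45559 N/t
R_total = 7.45559 * 70 = 521.89 N

521.89


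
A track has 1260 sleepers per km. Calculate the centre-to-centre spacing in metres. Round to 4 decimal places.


Spacing = 1000 m / number of sleepers
Spacing = 1000 / 1260
Spacing = 0.7937 m

0.7937


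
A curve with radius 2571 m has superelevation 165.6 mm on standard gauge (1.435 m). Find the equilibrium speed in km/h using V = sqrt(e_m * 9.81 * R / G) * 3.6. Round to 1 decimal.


Convert cant: e = 165.6 mm = 0.1656 m
V_ms = sqrt(0.1656 * 9.81 * 2571 / 1.435)
V_ms = sqrt(2910.57983) = 53.9498 m/s
V = 53.9498 * 3.6 = 194.2 km/h

194.2


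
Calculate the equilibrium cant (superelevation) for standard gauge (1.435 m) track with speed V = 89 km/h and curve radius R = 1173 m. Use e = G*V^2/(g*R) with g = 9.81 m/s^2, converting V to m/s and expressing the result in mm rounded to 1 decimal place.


Convert speed: V = 89 / 3.6 = 24.7222 m/s
Apply formula: e = 1.435 * 24.7222^2 / (9.81 * 1173)
e = 1.435 * 611.1883 / 11507.13
e = 0.076218 m = 76.2 mm

76.2


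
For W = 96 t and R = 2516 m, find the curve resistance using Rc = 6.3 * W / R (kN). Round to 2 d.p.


Rc = 6.3 * W / R
Rc = 6.3 * 96 / 2516
Rc = 604.8 / 2516
Rc = 0.24 kN

0.24


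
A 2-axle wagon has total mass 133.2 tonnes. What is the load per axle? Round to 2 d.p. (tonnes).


Load per axle = total weight / number of axles
Load = 133.2 / 2
Load = 66.60 tonnes

66.60


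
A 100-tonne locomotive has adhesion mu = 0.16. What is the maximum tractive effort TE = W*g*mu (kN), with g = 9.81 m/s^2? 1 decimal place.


TE_max = W * g * mu
TE_max = 100 * 9.81 * 0.16
TE_max = 981.0 * 0.16
TE_max = 157.0 kN

157.0


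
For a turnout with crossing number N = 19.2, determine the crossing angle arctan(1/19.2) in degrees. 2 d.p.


1/N = 1/19.2 = 0.052083
angle = arctan(0.052083) = 0.052036 rad
angle = 0.052036 * 180/pi = 2.98 degrees

2.98


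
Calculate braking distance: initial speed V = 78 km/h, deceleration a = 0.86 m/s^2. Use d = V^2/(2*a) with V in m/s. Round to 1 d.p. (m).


Convert speed: V = 78 / 3.6 = 21.6667 m/s
V^2 = 469.4444
d = 469.4444 / (2 * 0.86)
d = 469.4444 / 1.72
d = 272.9 m

272.9


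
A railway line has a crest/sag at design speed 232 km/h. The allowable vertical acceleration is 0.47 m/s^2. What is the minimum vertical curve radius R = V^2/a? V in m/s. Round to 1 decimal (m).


Convert speed: V = 232 / 3.6 = 64.4444 m/s
V^2 = 4153.0864 m^2/s^2
R_v = 4153.0864 / 0.47
R_v = 8836.4 m

8836.4


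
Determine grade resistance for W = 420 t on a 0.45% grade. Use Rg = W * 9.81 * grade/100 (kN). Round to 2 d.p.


Rg = W * 9.81 * grade / 100
Rg = 420 * 9.81 * 0.45 / 100
Rg = 4120.2 * 0.0045
Rg = 18.54 kN

18.54


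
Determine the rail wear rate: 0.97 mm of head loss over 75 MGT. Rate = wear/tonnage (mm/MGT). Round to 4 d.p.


Wear rate = total wear / cumulative tonnage
Rate = 0.97 / 75
Rate = 0.0129 mm/MGT

0.0129


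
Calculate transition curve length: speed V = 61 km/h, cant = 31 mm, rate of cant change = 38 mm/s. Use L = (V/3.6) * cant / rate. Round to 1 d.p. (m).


Convert speed: V = 61 / 3.6 = 16.9444 m/s
L = 16.9444 * 31 / 38
L = 525.2778 / 38
L = 13.8 m

13.8


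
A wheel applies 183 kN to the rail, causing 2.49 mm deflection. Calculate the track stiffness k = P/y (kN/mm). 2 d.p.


Track stiffness k = P / y
k = 183 / 2.49
k = 73.49 kN/mm

73.49


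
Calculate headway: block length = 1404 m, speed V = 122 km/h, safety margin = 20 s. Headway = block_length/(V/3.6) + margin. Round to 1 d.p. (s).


V = 122 / 3.6 = 33.8889 m/s
Block traversal time = 1404 / 33.8889 = 41.4295 s
Headway = 41.4295 + 20
Headway = 61.4 s

61.4


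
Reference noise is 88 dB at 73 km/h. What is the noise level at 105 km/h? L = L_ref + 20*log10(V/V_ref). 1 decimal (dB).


V/V_ref = 105 / 73 = 1.438356
log10(1.438356) = 0.157866
20 * 0.157866 = 3.1573
L = 88 + 3.1573 = 91.2 dB

91.2


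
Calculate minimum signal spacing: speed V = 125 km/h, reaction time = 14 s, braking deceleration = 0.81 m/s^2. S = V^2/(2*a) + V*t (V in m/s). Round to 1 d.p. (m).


V = 125 / 3.6 = 34.7222 m/s
Braking distance = 34.7222^2 / (2*0.81) = 744.2177 m
Sighting distance = 34.7222 * 14 = 486.1111 m
S = 744.2177 + 486.1111 = 1230.3 m

1230.3


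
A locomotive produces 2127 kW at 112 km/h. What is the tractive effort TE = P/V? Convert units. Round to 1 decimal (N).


Convert: P = 2127 kW = 2127000 W
V = 112 / 3.6 = 31.1111 m/s
TE = 2127000 / 31.1111
TE = 68367.9 N

68367.9


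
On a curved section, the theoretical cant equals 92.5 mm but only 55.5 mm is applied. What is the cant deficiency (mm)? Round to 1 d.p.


Cant deficiency = equilibrium cant - actual cant
CD = 92.5 - 55.5
CD = 37.0 mm

37.0


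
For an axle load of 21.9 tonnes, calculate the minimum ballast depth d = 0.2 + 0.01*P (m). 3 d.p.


d = 0.2 + 0.01 * 21.9
d = 0.2 + 0.219
d = 0.419 m

0.419


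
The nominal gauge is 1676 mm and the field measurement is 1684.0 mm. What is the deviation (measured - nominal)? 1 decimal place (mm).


Deviation = measured - nominal
Deviation = 1684.0 - 1676
Deviation = 8.0 mm

8.0


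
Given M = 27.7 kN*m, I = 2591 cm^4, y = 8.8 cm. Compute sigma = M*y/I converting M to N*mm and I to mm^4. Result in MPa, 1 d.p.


Convert units:
M = 27.7 kN*m = 27700000 N*mm
y = 8.8 cm = 88 mm
I = 2591 cm^4 = 25910000 mm^4
sigma = 27700000 * 88 / 25910000
sigma = 94.1 MPa

94.1


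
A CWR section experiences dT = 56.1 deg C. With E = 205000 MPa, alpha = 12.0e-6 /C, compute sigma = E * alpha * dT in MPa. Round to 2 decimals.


sigma = E * alpha * dT
sigma = 205000 * 12.0e-6 * 56.1
sigma = 2.46 * 56.1
sigma = 138.01 MPa

138.01


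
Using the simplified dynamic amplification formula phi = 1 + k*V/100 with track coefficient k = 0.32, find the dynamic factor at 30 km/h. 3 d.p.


phi = 1 + k * V / 100
phi = 1 + 0.32 * 30 / 100
phi = 1 + 0.096
phi = 1.096

1.096


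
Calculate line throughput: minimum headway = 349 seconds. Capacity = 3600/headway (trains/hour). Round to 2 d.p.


Capacity = 3600 / headway
Capacity = 3600 / 349
Capacity = 10.32 trains/hour

10.32


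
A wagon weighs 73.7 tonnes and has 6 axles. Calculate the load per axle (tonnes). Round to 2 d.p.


Load per axle = total weight / number of axles
Load = 73.7 / 6
Load = 12.28 tonnes

12.28


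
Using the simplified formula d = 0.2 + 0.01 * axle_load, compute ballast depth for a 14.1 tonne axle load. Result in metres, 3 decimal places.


d = 0.2 + 0.01 * 14.1
d = 0.2 + 0.141
d = 0.341 m

0.341


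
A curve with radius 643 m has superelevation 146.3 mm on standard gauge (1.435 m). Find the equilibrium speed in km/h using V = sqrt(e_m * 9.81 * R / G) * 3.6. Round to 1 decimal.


Convert cant: e = 146.3 mm = 0.1463 m
V_ms = sqrt(0.1463 * 9.81 * 643 / 1.435)
V_ms = sqrt(643.090961) = 25.3592 m/s
V = 25.3592 * 3.6 = 91.3 km/h

91.3


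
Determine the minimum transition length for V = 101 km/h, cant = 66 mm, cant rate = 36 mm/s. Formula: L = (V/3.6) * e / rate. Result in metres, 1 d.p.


Convert speed: V = 101 / 3.6 = 28.0556 m/s
L = 28.0556 * 66 / 36
L = 1851.6667 / 36
L = 51.4 m

51.4


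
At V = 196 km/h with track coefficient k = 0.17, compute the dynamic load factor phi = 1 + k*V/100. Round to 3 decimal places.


phi = 1 + k * V / 100
phi = 1 + 0.17 * 196 / 100
phi = 1 + 0.3332
phi = 1.333

1.333


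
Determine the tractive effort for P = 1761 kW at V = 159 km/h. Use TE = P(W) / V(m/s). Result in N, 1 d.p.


Convert: P = 1761 kW = 1761000 W
V = 159 / 3.6 = 44.1667 m/s
TE = 1761000 / 44.1667
TE = 39871.7 N

39871.7


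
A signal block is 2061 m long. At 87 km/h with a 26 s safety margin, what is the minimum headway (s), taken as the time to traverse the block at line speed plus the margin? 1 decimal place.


V = 87 / 3.6 = 24.1667 m/s
Block traversal time = 2061 / 24.1667 = 85.2828 s
Headway = 85.2828 + 26
Headway = 111.3 s

111.3


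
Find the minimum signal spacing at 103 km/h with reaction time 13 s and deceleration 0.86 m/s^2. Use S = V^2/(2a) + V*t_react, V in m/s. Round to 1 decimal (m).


V = 103 / 3.6 = 28.6111 m/s
Braking distance = 28.6111^2 / (2*0.86) = 475.9277 m
Sighting distance = 28.6111 * 13 = 371.9444 m
S = 475.9277 + 371.9444 = 847.9 m

847.9


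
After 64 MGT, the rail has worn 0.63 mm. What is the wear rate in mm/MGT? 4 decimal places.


Wear rate = total wear / cumulative tonnage
Rate = 0.63 / 64
Rate = 0.0098 mm/MGT

0.0098


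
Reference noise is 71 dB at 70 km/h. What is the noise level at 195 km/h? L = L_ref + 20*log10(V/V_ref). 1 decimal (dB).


V/V_ref = 195 / 70 = 2.785714
log10(2.785714) = 0.444937
20 * 0.444937 = 8.8987
L = 71 + 8.8987 = 79.9 dB

79.9


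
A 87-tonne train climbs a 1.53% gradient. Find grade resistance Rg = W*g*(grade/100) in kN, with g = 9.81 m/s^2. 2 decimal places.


Rg = W * 9.81 * grade / 100
Rg = 87 * 9.81 * 1.53 / 100
Rg = 853.47 * 0.0153
Rg = 13.06 kN

13.06


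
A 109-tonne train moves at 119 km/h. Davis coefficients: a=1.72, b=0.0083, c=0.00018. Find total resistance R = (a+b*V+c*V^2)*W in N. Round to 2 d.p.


b*V = 0.0083 * 119 = 0.9877
c*V^2 = 0.00018 * 14161 = 2.54898
R_per_t = 1.72 + 0.9877 + 2.54898 = 5.25668 N/t
R_total = 5.25668 * 109 = 572.98 N

572.98


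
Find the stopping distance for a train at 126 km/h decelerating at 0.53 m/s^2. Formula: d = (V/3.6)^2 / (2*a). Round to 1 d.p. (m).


Convert speed: V = 126 / 3.6 = 35.0 m/s
V^2 = 1225.0
d = 1225.0 / (2 * 0.53)
d = 1225.0 / 1.06
d = 1155.7 m

1155.7


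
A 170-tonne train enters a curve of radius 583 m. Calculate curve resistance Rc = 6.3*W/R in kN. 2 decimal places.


Rc = 6.3 * W / R
Rc = 6.3 * 170 / 583
Rc = 1071.0 / 583
Rc = 1.84 kN

1.84


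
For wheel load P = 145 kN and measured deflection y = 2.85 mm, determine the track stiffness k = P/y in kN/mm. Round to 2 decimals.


Track stiffness k = P / y
k = 145 / 2.85
k = 50.88 kN/mm

50.88


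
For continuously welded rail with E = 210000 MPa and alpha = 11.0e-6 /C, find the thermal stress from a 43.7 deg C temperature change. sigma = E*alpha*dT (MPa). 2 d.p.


sigma = E * alpha * dT
sigma = 210000 * 11.0e-6 * 43.7
sigma = 2.31 * 43.7
sigma = 100.95 MPa

100.95


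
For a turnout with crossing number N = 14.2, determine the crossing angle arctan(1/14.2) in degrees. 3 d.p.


1/N = 1/14.2 = 0.070423
angle = arctan(0.070423) = 0.070306 rad
angle = 0.070306 * 180/pi = 4.028 degrees

4.028


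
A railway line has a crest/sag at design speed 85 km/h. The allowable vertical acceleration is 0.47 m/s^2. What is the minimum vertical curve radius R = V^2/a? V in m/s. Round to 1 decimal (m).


Convert speed: V = 85 / 3.6 = 23.6111 m/s
V^2 = 557.4846 m^2/s^2
R_v = 557.4846 / 0.47
R_v = 1186.1 m

1186.1


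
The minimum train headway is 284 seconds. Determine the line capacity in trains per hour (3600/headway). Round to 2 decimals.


Capacity = 3600 / headway
Capacity = 3600 / 284
Capacity = 12.68 trains/hour

12.68


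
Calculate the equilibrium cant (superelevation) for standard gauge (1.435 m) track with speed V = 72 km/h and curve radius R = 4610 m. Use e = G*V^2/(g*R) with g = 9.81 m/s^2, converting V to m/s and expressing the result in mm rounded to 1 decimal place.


Convert speed: V = 72 / 3.6 = 20.0 m/s
Apply formula: e = 1.435 * 20.0^2 / (9.81 * 4610)
e = 1.435 * 400.0 / 45224.1
e = 0.012692 m = 12.7 mm

12.7


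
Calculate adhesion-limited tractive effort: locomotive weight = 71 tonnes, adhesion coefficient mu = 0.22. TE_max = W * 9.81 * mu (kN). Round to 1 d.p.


TE_max = W * g * mu
TE_max = 71 * 9.81 * 0.22
TE_max = 696.51 * 0.22
TE_max = 153.2 kN

153.2


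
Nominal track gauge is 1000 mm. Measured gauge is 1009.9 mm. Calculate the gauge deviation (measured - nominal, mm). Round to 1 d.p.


Deviation = measured - nominal
Deviation = 1009.9 - 1000
Deviation = 9.9 mm

9.9


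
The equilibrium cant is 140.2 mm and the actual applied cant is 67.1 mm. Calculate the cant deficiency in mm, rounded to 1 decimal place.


Cant deficiency = equilibrium cant - actual cant
CD = 140.2 - 67.1
CD = 73.1 mm

73.1


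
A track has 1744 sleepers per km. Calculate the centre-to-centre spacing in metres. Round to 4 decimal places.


Spacing = 1000 m / number of sleepers
Spacing = 1000 / 1744
Spacing = 0.5734 m

0.5734


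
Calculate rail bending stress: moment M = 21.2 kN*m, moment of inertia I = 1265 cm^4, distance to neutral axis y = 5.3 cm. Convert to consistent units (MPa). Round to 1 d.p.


Convert units:
M = 21.2 kN*m = 21200000 N*mm
y = 5.3 cm = 53 mm
I = 1265 cm^4 = 12650000 mm^4
sigma = 21200000 * 53 / 12650000
sigma = 88.8 MPa

88.8


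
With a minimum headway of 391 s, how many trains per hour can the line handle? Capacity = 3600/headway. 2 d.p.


Capacity = 3600 / headway
Capacity = 3600 / 391
Capacity = 9.21 trains/hour

9.21


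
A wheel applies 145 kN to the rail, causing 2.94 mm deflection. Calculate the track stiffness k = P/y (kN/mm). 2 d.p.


Track stiffness k = P / y
k = 145 / 2.94
k = 49.32 kN/mm

49.32


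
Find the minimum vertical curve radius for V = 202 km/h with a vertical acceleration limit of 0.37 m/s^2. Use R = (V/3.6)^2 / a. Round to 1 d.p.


Convert speed: V = 202 / 3.6 = 56.1111 m/s
V^2 = 3148.4568 m^2/s^2
R_v = 3148.4568 / 0.37
R_v = 8509.3 m

8509.3


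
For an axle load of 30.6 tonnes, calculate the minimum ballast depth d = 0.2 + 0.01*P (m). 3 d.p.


d = 0.2 + 0.01 * 30.6
d = 0.2 + 0.306
d = 0.506 m

0.506


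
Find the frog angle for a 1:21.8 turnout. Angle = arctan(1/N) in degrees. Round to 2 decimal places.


1/N = 1/21.8 = 0.045872
angle = arctan(0.045872) = 0.045839 rad
angle = 0.045839 * 180/pi = 2.63 degrees

2.63


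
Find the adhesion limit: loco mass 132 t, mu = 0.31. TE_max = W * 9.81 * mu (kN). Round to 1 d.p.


TE_max = W * g * mu
TE_max = 132 * 9.81 * 0.31
TE_max = 1294.92 * 0.31
TE_max = 401.4 kN

401.4


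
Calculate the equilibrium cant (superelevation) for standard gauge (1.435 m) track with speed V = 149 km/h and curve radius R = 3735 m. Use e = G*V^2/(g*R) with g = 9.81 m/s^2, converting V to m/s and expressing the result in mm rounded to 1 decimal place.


Convert speed: V = 149 / 3.6 = 41.3889 m/s
Apply formula: e = 1.435 * 41.3889^2 / (9.81 * 3735)
e = 1.435 * 1713.0401 / 36640.35
e = 0.06709 m = 67.1 mm

67.1


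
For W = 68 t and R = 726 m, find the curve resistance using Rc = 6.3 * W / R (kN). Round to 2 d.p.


Rc = 6.3 * W / R
Rc = 6.3 * 68 / 726
Rc = 428.4 / 726
Rc = 0.59 kN

0.59


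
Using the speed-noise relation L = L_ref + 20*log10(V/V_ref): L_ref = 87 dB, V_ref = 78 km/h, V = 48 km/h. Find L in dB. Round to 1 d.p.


V/V_ref = 48 / 78 = 0.615385
log10(0.615385) = -0.210853
20 * -0.210853 = -4.2171
L = 87 + -4.2171 = 82.8 dB

82.8


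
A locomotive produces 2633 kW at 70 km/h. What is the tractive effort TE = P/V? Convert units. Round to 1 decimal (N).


Convert: P = 2633 kW = 2633000 W
V = 70 / 3.6 = 19.4444 m/s
TE = 2633000 / 19.4444
TE = 135411.4 N

135411.4


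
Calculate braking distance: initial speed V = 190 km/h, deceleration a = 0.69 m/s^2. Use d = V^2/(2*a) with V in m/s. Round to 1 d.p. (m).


Convert speed: V = 190 / 3.6 = 52.7778 m/s
V^2 = 2785.4938
d = 2785.4938 / (2 * 0.69)
d = 2785.4938 / 1.38
d = 2018.5 m

2018.5


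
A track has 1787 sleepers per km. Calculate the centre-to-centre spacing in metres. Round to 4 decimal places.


Spacing = 1000 m / number of sleepers
Spacing = 1000 / 1787
Spacing = 0.5596 m

0.5596


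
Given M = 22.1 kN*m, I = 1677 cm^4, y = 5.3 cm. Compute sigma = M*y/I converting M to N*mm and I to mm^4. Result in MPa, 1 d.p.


Convert units:
M = 22.1 kN*m = 22100000 N*mm
y = 5.3 cm = 53 mm
I = 1677 cm^4 = 16770000 mm^4
sigma = 22100000 * 53 / 16770000
sigma = 69.8 MPa

69.8


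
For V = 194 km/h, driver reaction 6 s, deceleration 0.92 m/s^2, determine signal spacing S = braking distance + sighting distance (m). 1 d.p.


V = 194 / 3.6 = 53.8889 m/s
Braking distance = 53.8889^2 / (2*0.92) = 1578.2676 m
Sighting distance = 53.8889 * 6 = 323.3333 m
S = 1578.2676 + 323.3333 = 1901.6 m

1901.6


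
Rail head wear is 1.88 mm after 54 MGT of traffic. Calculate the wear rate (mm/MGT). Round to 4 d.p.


Wear rate = total wear / cumulative tonnage
Rate = 1.88 / 54
Rate = 0.0348 mm/MGT

0.0348


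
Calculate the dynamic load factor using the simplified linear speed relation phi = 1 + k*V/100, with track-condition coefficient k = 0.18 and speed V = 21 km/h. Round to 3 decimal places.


phi = 1 + k * V / 100
phi = 1 + 0.18 * 21 / 100
phi = 1 + 0.0378
phi = 1.038

1.038


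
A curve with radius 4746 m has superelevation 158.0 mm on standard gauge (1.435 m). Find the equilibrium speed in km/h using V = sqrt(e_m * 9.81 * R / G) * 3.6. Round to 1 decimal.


Convert cant: e = 158.0 mm = 0.1580 m
V_ms = sqrt(0.1580 * 9.81 * 4746 / 1.435)
V_ms = sqrt(5126.275317) = 71.598 m/s
V = 71.598 * 3.6 = 257.8 km/h

257.8


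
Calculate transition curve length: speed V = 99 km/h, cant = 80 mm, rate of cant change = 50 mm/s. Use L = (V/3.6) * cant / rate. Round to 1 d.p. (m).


Convert speed: V = 99 / 3.6 = 27.5 m/s
L = 27.5 * 80 / 50
L = 2200.0 / 50
L = 44.0 m

44.0


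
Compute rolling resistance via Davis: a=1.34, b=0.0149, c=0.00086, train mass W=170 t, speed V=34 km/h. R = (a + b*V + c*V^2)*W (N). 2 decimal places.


b*V = 0.0149 * 34 = 0.5066
c*V^2 = 0.00086 * 1156 = 0.99416
R_per_t = 1.34 + 0.5066 + 0.99416 = 2.84076 N/t
R_total = 2.84076 * 170 = 482.93 N

482.93


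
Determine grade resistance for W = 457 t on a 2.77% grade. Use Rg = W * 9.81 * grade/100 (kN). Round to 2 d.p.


Rg = W * 9.81 * grade / 100
Rg = 457 * 9.81 * 2.77 / 100
Rg = 4483.17 * 0.0277
Rg = 124.18 kN

124.18


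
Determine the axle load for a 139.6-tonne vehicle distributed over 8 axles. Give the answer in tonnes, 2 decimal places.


Load per axle = total weight / number of axles
Load = 139.6 / 8
Load = 17.45 tonnes

17.45


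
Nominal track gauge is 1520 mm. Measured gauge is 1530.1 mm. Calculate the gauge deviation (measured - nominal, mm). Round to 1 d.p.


Deviation = measured - nominal
Deviation = 1530.1 - 1520
Deviation = 10.1 mm

10.1


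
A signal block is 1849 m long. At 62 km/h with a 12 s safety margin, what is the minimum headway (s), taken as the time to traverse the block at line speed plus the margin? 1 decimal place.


V = 62 / 3.6 = 17.2222 m/s
Block traversal time = 1849 / 17.2222 = 107.3613 s
Headway = 107.3613 + 12
Headway = 119.4 s

119.4


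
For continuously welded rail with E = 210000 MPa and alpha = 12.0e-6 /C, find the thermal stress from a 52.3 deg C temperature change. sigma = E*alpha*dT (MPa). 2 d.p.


sigma = E * alpha * dT
sigma = 210000 * 12.0e-6 * 52.3
sigma = 2.52 * 52.3
sigma = 131.80 MPa

131.80


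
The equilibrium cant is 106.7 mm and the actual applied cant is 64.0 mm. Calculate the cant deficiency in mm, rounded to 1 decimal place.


Cant deficiency = equilibrium cant - actual cant
CD = 106.7 - 64.0
CD = 42.7 mm

42.7


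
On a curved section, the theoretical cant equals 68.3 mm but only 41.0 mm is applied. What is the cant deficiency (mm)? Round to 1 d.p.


Cant deficiency = equilibrium cant - actual cant
CD = 68.3 - 41.0
CD = 27.3 mm

27.3


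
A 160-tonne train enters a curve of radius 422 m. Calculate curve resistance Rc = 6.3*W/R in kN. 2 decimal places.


Rc = 6.3 * W / R
Rc = 6.3 * 160 / 422
Rc = 1008.0 / 422
Rc = 2.39 kN

2.39


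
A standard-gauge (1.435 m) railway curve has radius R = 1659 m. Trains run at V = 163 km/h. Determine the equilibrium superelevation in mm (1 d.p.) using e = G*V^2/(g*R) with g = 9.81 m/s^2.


Convert speed: V = 163 / 3.6 = 45.2778 m/s
Apply formula: e = 1.435 * 45.2778^2 / (9.81 * 1659)
e = 1.435 * 2050.0772 / 16274.79
e = 0.180762 m = 180.8 mm

180.8


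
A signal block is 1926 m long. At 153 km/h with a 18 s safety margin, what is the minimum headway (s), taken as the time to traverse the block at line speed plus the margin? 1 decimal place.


V = 153 / 3.6 = 42.5 m/s
Block traversal time = 1926 / 42.5 = 45.3176 s
Headway = 45.3176 + 18
Headway = 63.3 s

63.3


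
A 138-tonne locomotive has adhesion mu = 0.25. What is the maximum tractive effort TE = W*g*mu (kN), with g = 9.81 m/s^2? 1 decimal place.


TE_max = W * g * mu
TE_max = 138 * 9.81 * 0.25
TE_max = 1353.78 * 0.25
TE_max = 338.4 kN

338.4


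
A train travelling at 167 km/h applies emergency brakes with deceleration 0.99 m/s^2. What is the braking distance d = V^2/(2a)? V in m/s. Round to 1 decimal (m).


Convert speed: V = 167 / 3.6 = 46.3889 m/s
V^2 = 2151.929
d = 2151.929 / (2 * 0.99)
d = 2151.929 / 1.98
d = 1086.8 m

1086.8


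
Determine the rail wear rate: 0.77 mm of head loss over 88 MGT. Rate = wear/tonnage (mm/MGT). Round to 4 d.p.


Wear rate = total wear / cumulative tonnage
Rate = 0.77 / 88
Rate = 0.0088 mm/MGT

0.0088


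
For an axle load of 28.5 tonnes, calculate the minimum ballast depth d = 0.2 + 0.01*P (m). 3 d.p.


d = 0.2 + 0.01 * 28.5
d = 0.2 + 0.285
d = 0.485 m

0.485


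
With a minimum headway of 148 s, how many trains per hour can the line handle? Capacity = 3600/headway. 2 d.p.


Capacity = 3600 / headway
Capacity = 3600 / 148
Capacity = 24.32 trains/hour

24.32


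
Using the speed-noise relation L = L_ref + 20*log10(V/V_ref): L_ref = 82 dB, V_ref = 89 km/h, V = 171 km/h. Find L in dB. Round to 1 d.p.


V/V_ref = 171 / 89 = 1.921348
log10(1.921348) = 0.283606
20 * 0.283606 = 5.6721
L = 82 + 5.6721 = 87.7 dB

87.7


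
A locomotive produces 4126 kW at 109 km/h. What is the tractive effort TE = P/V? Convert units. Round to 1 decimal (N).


Convert: P = 4126 kW = 4126000 W
V = 109 / 3.6 = 30.2778 m/s
TE = 4126000 / 30.2778
TE = 136271.6 N

136271.6


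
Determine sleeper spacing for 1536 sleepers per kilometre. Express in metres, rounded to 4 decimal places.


Spacing = 1000 m / number of sleepers
Spacing = 1000 / 1536
Spacing = 0.6510 m

0.6510


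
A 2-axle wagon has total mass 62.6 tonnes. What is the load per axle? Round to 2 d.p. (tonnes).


Load per axle = total weight / number of axles
Load = 62.6 / 2
Load = 31.30 tonnes

31.30


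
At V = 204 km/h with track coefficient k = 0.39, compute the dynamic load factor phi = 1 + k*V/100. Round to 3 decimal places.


phi = 1 + k * V / 100
phi = 1 + 0.39 * 204 / 100
phi = 1 + 0.7956
phi = 1.796

1.796


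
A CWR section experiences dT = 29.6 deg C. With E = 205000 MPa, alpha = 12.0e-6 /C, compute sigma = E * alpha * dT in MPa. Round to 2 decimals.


sigma = E * alpha * dT
sigma = 205000 * 12.0e-6 * 29.6
sigma = 2.46 * 29.6
sigma = 72.82 MPa

72.82


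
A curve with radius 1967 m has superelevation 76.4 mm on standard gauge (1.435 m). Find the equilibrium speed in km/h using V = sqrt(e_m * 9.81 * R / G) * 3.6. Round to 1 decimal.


Convert cant: e = 76.4 mm = 0.0764 m
V_ms = sqrt(0.0764 * 9.81 * 1967 / 1.435)
V_ms = sqrt(1027.341483) = 32.0522 m/s
V = 32.0522 * 3.6 = 115.4 km/h

115.4


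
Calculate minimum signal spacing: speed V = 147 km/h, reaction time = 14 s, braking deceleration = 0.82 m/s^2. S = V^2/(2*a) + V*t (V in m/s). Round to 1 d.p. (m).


V = 147 / 3.6 = 40.8333 m/s
Braking distance = 40.8333^2 / (2*0.82) = 1016.6836 m
Sighting distance = 40.8333 * 14 = 571.6667 m
S = 1016.6836 + 571.6667 = 1588.4 m

1588.4


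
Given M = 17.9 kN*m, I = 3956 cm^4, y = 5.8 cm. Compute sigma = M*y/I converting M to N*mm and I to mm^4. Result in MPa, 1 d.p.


Convert units:
M = 17.9 kN*m = 17900000 N*mm
y = 5.8 cm = 58 mm
I = 3956 cm^4 = 39560000 mm^4
sigma = 17900000 * 58 / 39560000
sigma = 26.2 MPa

26.2


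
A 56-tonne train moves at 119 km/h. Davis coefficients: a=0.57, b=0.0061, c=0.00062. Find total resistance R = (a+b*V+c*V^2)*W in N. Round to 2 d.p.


b*V = 0.0061 * 119 = 0.7259
c*V^2 = 0.00062 * 14161 = 8.77982
R_per_t = 0.57 + 0.7259 + 8.77982 = 10.07572 N/t
R_total = 10.07572 * 56 = 564.24 N

564.24


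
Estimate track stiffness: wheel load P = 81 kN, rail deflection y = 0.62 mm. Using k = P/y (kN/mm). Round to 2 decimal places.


Track stiffness k = P / y
k = 81 / 0.62
k = 130.65 kN/mm

130.65


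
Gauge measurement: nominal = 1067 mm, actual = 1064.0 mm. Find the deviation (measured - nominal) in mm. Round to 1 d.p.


Deviation = measured - nominal
Deviation = 1064.0 - 1067
Deviation = -3.0 mm

-3.0


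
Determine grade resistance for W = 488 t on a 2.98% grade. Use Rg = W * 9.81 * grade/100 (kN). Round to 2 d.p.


Rg = W * 9.81 * grade / 100
Rg = 488 * 9.81 * 2.98 / 100
Rg = 4787.28 * 0.0298
Rg = 142.66 kN

142.66


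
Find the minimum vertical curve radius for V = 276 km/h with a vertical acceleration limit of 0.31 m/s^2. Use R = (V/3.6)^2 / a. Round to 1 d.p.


Convert speed: V = 276 / 3.6 = 76.6667 m/s
V^2 = 5877.7778 m^2/s^2
R_v = 5877.7778 / 0.31
R_v = 18960.6 m

18960.6


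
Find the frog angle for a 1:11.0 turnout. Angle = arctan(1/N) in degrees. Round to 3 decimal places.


1/N = 1/11.0 = 0.090909
angle = arctan(0.090909) = 0.09066 rad
angle = 0.09066 * 180/pi = 5.194 degrees

5.194


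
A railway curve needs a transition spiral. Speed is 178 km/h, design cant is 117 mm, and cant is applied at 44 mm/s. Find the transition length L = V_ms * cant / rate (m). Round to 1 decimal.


Convert speed: V = 178 / 3.6 = 49.4444 m/s
L = 49.4444 * 117 / 44
L = 5785.0 / 44
L = 131.5 m

131.5


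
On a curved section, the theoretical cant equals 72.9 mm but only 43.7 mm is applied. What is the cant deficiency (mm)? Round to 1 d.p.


Cant deficiency = equilibrium cant - actual cant
CD = 72.9 - 43.7
CD = 29.2 mm

29.2


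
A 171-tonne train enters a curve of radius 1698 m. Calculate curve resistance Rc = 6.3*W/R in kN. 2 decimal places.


Rc = 6.3 * W / R
Rc = 6.3 * 171 / 1698
Rc = 1077.3 / 1698
Rc = 0.63 kN

0.63


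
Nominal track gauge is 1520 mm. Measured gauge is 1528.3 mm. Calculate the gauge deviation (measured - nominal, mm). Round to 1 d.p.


Deviation = measured - nominal
Deviation = 1528.3 - 1520
Deviation = 8.3 mm

8.3


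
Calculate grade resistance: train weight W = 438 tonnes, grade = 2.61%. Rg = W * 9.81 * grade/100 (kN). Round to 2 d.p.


Rg = W * 9.81 * grade / 100
Rg = 438 * 9.81 * 2.61 / 100
Rg = 4296.78 * 0.0261
Rg = 112.15 kN

112.15


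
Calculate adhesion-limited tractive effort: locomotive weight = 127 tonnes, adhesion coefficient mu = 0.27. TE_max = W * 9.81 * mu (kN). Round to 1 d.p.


TE_max = W * g * mu
TE_max = 127 * 9.81 * 0.27
TE_max = 1245.87 * 0.27
TE_max = 336.4 kN

336.4


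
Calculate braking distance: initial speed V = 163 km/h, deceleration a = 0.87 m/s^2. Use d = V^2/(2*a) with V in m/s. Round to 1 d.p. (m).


Convert speed: V = 163 / 3.6 = 45.2778 m/s
V^2 = 2050.0772
d = 2050.0772 / (2 * 0.87)
d = 2050.0772 / 1.74
d = 1178.2 m

1178.2


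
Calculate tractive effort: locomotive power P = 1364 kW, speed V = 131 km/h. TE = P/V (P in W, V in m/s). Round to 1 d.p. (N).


Convert: P = 1364 kW = 1364000 W
V = 131 / 3.6 = 36.3889 m/s
TE = 1364000 / 36.3889
TE = 37484.0 N

37484.0


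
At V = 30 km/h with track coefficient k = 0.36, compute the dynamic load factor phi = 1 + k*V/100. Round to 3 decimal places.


phi = 1 + k * V / 100
phi = 1 + 0.36 * 30 / 100
phi = 1 + 0.108
phi = 1.108

1.108


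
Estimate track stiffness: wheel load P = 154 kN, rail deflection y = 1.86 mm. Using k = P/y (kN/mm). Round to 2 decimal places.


Track stiffness k = P / y
k = 154 / 1.86
k = 82.80 kN/mm

82.80


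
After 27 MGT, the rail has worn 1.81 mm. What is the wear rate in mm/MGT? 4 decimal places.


Wear rate = total wear / cumulative tonnage
Rate = 1.81 / 27
Rate = 0.0670 mm/MGT

0.0670


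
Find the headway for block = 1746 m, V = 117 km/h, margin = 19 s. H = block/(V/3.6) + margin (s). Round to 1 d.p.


V = 117 / 3.6 = 32.5 m/s
Block traversal time = 1746 / 32.5 = 53.7231 s
Headway = 53.7231 + 19
Headway = 72.7 s

72.7


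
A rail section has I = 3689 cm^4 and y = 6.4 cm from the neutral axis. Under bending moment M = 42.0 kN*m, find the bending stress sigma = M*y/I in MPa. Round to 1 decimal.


Convert units:
M = 42.0 kN*m = 42000000 N*mm
y = 6.4 cm = 64 mm
I = 3689 cm^4 = 36890000 mm^4
sigma = 42000000 * 64 / 36890000
sigma = 72.9 MPa

72.9


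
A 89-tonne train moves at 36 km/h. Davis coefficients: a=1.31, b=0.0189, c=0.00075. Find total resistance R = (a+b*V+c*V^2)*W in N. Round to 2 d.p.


b*V = 0.0189 * 36 = 0.6804
c*V^2 = 0.00075 * 1296 = 0.972
R_per_t = 1.31 + 0.6804 + 0.972 = 2.9624 N/t
R_total = 2.9624 * 89 = 263.65 N

263.65


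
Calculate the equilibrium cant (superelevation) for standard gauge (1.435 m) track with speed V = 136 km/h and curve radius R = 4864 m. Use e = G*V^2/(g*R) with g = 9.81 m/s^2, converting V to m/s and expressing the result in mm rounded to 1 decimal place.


Convert speed: V = 136 / 3.6 = 37.7778 m/s
Apply formula: e = 1.435 * 37.7778^2 / (9.81 * 4864)
e = 1.435 * 1427.1605 / 47715.84
e = 0.04292 m = 42.9 mm

42.9


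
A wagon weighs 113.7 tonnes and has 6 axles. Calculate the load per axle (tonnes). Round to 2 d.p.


Load per axle = total weight / number of axles
Load = 113.7 / 6
Load = 18.95 tonnes

18.95


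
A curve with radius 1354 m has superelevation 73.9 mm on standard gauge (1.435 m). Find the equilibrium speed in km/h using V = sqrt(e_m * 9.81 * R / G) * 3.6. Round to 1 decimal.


Convert cant: e = 73.9 mm = 0.0739 m
V_ms = sqrt(0.0739 * 9.81 * 1354 / 1.435)
V_ms = sqrt(684.037969) = 26.1541 m/s
V = 26.1541 * 3.6 = 94.2 km/h

94.2


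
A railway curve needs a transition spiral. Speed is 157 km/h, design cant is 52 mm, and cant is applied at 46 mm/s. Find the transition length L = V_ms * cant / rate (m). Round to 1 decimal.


Convert speed: V = 157 / 3.6 = 43.6111 m/s
L = 43.6111 * 52 / 46
L = 2267.7778 / 46
L = 49.3 m

49.3


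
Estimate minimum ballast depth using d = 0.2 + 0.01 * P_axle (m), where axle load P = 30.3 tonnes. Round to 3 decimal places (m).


d = 0.2 + 0.01 * 30.3
d = 0.2 + 0.303
d = 0.503 m

0.503


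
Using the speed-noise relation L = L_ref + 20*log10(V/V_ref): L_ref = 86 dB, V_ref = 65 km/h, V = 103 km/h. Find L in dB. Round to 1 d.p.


V/V_ref = 103 / 65 = 1.584615
log10(1.584615) = 0.199924
20 * 0.199924 = 3.9985
L = 86 + 3.9985 = 90.0 dB

90.0


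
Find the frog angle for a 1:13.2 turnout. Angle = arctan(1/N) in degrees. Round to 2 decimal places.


1/N = 1/13.2 = 0.075758
angle = arctan(0.075758) = 0.075613 rad
angle = 0.075613 * 180/pi = 4.33 degrees

4.33


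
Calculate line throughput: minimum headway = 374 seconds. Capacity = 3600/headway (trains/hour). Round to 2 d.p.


Capacity = 3600 / headway
Capacity = 3600 / 374
Capacity = 9.63 trains/hour

9.63


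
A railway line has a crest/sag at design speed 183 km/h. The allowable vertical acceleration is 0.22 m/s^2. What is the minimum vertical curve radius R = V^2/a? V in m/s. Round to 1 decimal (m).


Convert speed: V = 183 / 3.6 = 50.8333 m/s
V^2 = 2584.0278 m^2/s^2
R_v = 2584.0278 / 0.22
R_v = 11745.6 m

11745.6


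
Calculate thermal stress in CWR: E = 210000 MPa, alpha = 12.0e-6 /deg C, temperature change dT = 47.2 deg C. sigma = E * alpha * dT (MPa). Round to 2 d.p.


sigma = E * alpha * dT
sigma = 210000 * 12.0e-6 * 47.2
sigma = 2.52 * 47.2
sigma = 118.94 MPa

118.94


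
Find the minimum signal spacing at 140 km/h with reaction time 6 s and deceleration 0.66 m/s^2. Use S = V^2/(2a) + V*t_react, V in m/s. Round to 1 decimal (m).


V = 140 / 3.6 = 38.8889 m/s
Braking distance = 38.8889^2 / (2*0.66) = 1145.7164 m
Sighting distance = 38.8889 * 6 = 233.3333 m
S = 1145.7164 + 233.3333 = 1379.0 m

1379.0


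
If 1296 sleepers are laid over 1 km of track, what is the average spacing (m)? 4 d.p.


Spacing = 1000 m / number of sleepers
Spacing = 1000 / 1296
Spacing = 0.7716 m

0.7716


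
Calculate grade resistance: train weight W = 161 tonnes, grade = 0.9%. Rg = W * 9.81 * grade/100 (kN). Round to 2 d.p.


Rg = W * 9.81 * grade / 100
Rg = 161 * 9.81 * 0.9 / 100
Rg = 1579.41 * 0.009
Rg = 14.21 kN

14.21


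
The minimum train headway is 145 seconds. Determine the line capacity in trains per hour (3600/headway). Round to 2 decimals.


Capacity = 3600 / headway
Capacity = 3600 / 145
Capacity = 24.83 trains/hour

24.83


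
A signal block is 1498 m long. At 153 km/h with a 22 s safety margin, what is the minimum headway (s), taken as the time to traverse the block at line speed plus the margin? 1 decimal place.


V = 153 / 3.6 = 42.5 m/s
Block traversal time = 1498 / 42.5 = 35.2471 s
Headway = 35.2471 + 22
Headway = 57.2 s

57.2


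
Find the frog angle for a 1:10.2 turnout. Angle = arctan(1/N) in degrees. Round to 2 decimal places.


1/N = 1/10.2 = 0.098039
angle = arctan(0.098039) = 0.097727 rad
angle = 0.097727 * 180/pi = 5.60 degrees

5.60


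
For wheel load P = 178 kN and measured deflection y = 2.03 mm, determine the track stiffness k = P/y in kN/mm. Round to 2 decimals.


Track stiffness k = P / y
k = 178 / 2.03
k = 87.68 kN/mm

87.68


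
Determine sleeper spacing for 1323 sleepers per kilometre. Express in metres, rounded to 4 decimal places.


Spacing = 1000 m / number of sleepers
Spacing = 1000 / 1323
Spacing = 0.7559 m

0.7559


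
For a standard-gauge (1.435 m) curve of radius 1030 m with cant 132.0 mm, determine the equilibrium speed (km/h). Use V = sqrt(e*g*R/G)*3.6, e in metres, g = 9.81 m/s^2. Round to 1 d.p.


Convert cant: e = 132.0 mm = 0.1320 m
V_ms = sqrt(0.1320 * 9.81 * 1030 / 1.435)
V_ms = sqrt(929.454774) = 30.487 m/s
V = 30.487 * 3.6 = 109.8 km/h

109.8


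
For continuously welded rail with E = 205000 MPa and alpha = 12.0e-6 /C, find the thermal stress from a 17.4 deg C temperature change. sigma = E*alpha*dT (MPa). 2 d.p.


sigma = E * alpha * dT
sigma = 205000 * 12.0e-6 * 17.4
sigma = 2.46 * 17.4
sigma = 42.80 MPa

42.80


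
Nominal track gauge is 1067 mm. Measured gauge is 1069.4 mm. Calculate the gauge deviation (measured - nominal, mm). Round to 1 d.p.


Deviation = measured - nominal
Deviation = 1069.4 - 1067
Deviation = 2.4 mm

2.4


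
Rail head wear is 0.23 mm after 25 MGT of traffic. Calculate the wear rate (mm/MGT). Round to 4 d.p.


Wear rate = total wear / cumulative tonnage
Rate = 0.23 / 25
Rate = 0.0092 mm/MGT

0.0092


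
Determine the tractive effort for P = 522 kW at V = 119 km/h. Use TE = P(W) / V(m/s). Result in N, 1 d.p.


Convert: P = 522 kW = 522000 W
V = 119 / 3.6 = 33.0556 m/s
TE = 522000 / 33.0556
TE = 15791.6 N

15791.6


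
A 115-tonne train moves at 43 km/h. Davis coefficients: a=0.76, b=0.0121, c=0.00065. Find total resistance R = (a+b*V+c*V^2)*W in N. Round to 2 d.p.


b*V = 0.0121 * 43 = 0.5203
c*V^2 = 0.00065 * 1849 = 1.20185
R_per_t = 0.76 + 0.5203 + 1.20185 = 2.48215 N/t
R_total = 2.48215 * 115 = 285.45 N

285.45


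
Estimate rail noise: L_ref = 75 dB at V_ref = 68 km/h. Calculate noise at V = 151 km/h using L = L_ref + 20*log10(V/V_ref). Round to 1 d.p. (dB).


V/V_ref = 151 / 68 = 2.220588
log10(2.220588) = 0.346468
20 * 0.346468 = 6.9294
L = 75 + 6.9294 = 81.9 dB

81.9


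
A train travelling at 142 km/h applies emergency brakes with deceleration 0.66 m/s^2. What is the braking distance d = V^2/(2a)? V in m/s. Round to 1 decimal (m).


Convert speed: V = 142 / 3.6 = 39.4444 m/s
V^2 = 1555.8642
d = 1555.8642 / (2 * 0.66)
d = 1555.8642 / 1.32
d = 1178.7 m

1178.7


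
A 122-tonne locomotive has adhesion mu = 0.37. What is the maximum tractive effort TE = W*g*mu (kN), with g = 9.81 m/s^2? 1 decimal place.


TE_max = W * g * mu
TE_max = 122 * 9.81 * 0.37
TE_max = 1196.82 * 0.37
TE_max = 442.8 kN

442.8


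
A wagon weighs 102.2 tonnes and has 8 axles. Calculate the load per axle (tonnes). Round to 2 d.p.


Load per axle = total weight / number of axles
Load = 102.2 / 8
Load = 12.78 tonnes

12.78


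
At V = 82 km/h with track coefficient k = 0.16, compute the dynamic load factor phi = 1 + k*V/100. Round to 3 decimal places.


phi = 1 + k * V / 100
phi = 1 + 0.16 * 82 / 100
phi = 1 + 0.1312
phi = 1.131

1.131


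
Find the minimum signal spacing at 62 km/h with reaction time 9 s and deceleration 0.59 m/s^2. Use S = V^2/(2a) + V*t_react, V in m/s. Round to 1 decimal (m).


V = 62 / 3.6 = 17.2222 m/s
Braking distance = 17.2222^2 / (2*0.59) = 251.3601 m
Sighting distance = 17.2222 * 9 = 155.0 m
S = 251.3601 + 155.0 = 406.4 m

406.4


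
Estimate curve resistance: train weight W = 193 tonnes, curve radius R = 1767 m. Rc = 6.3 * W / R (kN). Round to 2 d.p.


Rc = 6.3 * W / R
Rc = 6.3 * 193 / 1767
Rc = 1215.9 / 1767
Rc = 0.69 kN

0.69


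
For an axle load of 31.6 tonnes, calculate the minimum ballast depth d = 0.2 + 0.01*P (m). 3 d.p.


d = 0.2 + 0.01 * 31.6
d = 0.2 + 0.316
d = 0.516 m

0.516


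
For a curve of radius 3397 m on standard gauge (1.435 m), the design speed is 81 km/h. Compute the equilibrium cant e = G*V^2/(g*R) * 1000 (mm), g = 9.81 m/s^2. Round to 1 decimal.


Convert speed: V = 81 / 3.6 = 22.5 m/s
Apply formula: e = 1.435 * 22.5^2 / (9.81 * 3397)
e = 1.435 * 506.25 / 33324.57
e = 0.0218 m = 21.8 mm

21.8


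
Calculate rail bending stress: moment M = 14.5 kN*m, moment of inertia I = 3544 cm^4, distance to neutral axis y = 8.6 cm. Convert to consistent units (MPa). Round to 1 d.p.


Convert units:
M = 14.5 kN*m = 14500000 N*mm
y = 8.6 cm = 86 mm
I = 3544 cm^4 = 35440000 mm^4
sigma = 14500000 * 86 / 35440000
sigma = 35.2 MPa

35.2


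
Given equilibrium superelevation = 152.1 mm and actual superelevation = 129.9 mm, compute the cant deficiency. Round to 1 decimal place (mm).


Cant deficiency = equilibrium cant - actual cant
CD = 152.1 - 129.9
CD = 22.2 mm

22.2


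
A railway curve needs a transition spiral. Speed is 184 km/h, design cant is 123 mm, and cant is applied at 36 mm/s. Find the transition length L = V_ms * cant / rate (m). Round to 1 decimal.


Convert speed: V = 184 / 3.6 = 51.1111 m/s
L = 51.1111 * 123 / 36
L = 6286.6667 / 36
L = 174.6 m

174.6


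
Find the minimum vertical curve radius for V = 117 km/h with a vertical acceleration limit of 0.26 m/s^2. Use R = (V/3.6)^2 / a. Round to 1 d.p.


Convert speed: V = 117 / 3.6 = 32.5 m/s
V^2 = 1056.25 m^2/s^2
R_v = 1056.25 / 0.26
R_v = 4062.5 m

4062.5


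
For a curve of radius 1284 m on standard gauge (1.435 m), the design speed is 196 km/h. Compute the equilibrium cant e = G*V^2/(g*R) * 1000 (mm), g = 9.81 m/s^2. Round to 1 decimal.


Convert speed: V = 196 / 3.6 = 54.4444 m/s
Apply formula: e = 1.435 * 54.4444^2 / (9.81 * 1284)
e = 1.435 * 2964.1975 / 12596.04
e = 0.337695 m = 337.7 mm

337.7


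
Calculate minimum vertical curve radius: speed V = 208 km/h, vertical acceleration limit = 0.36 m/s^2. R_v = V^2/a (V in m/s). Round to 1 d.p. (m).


Convert speed: V = 208 / 3.6 = 57.7778 m/s
V^2 = 3338.2716 m^2/s^2
R_v = 3338.2716 / 0.36
R_v = 9273.0 m

9273.0


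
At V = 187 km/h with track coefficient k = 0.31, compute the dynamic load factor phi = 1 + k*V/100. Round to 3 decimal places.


phi = 1 + k * V / 100
phi = 1 + 0.31 * 187 / 100
phi = 1 + 0.5797
phi = 1.580

1.580


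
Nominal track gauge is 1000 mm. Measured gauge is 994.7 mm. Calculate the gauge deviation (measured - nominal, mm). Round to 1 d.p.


Deviation = measured - nominal
Deviation = 994.7 - 1000
Deviation = -5.3 mm

-5.3
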